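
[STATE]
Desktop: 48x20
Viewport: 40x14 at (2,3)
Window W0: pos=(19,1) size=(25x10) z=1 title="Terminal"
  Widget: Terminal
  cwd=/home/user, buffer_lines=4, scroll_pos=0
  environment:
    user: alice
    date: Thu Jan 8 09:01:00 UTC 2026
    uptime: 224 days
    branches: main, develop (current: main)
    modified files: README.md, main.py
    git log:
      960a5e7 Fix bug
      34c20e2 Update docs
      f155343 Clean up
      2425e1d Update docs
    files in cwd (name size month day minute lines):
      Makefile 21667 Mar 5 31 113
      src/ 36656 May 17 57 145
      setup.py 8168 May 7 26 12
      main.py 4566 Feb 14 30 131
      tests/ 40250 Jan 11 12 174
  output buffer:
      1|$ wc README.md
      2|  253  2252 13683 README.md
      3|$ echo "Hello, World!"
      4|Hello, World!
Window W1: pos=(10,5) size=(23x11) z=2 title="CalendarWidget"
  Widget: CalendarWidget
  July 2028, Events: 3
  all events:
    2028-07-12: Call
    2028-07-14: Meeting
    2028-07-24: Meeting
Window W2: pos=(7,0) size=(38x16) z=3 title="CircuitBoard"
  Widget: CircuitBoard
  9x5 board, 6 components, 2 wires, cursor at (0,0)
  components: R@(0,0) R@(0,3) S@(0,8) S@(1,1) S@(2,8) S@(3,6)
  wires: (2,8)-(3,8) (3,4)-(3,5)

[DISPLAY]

     ┃   0 1 2 3 4 5 6 7 8              
     ┃0  [R]          R                 
     ┃                                  
     ┃1       S                         
     ┃                                  
     ┃2                                 
     ┃                                  
     ┃3                   · ─ ·   S     
     ┃                                  
     ┃4                                 
     ┃Cursor: (0,0)                     
     ┃                                  
     ┗━━━━━━━━━━━━━━━━━━━━━━━━━━━━━━━━━━
                                        


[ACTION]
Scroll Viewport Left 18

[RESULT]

       ┃   0 1 2 3 4 5 6 7 8            
       ┃0  [R]          R               
       ┃                                
       ┃1       S                       
       ┃                                
       ┃2                               
       ┃                                
       ┃3                   · ─ ·   S   
       ┃                                
       ┃4                               
       ┃Cursor: (0,0)                   
       ┃                                
       ┗━━━━━━━━━━━━━━━━━━━━━━━━━━━━━━━━
                                        


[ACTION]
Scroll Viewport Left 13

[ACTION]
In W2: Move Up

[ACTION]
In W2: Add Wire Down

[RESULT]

       ┃   0 1 2 3 4 5 6 7 8            
       ┃0  [R]          R               
       ┃    │                           
       ┃1   ·   S                       
       ┃                                
       ┃2                               
       ┃                                
       ┃3                   · ─ ·   S   
       ┃                                
       ┃4                               
       ┃Cursor: (0,0)                   
       ┃                                
       ┗━━━━━━━━━━━━━━━━━━━━━━━━━━━━━━━━
                                        


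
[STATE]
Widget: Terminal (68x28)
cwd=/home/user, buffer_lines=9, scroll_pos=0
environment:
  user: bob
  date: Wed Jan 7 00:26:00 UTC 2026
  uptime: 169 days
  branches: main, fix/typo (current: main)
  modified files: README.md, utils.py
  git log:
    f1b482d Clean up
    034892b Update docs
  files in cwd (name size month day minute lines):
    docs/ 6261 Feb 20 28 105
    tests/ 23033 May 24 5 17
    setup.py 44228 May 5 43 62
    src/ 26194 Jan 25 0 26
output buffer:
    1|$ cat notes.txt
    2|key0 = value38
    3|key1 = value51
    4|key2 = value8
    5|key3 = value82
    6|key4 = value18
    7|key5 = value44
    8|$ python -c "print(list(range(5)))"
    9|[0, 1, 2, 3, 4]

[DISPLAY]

$ cat notes.txt                                                     
key0 = value38                                                      
key1 = value51                                                      
key2 = value8                                                       
key3 = value82                                                      
key4 = value18                                                      
key5 = value44                                                      
$ python -c "print(list(range(5)))"                                 
[0, 1, 2, 3, 4]                                                     
$ █                                                                 
                                                                    
                                                                    
                                                                    
                                                                    
                                                                    
                                                                    
                                                                    
                                                                    
                                                                    
                                                                    
                                                                    
                                                                    
                                                                    
                                                                    
                                                                    
                                                                    
                                                                    
                                                                    


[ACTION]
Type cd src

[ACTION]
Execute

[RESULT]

$ cat notes.txt                                                     
key0 = value38                                                      
key1 = value51                                                      
key2 = value8                                                       
key3 = value82                                                      
key4 = value18                                                      
key5 = value44                                                      
$ python -c "print(list(range(5)))"                                 
[0, 1, 2, 3, 4]                                                     
$ cd src                                                            
                                                                    
$ █                                                                 
                                                                    
                                                                    
                                                                    
                                                                    
                                                                    
                                                                    
                                                                    
                                                                    
                                                                    
                                                                    
                                                                    
                                                                    
                                                                    
                                                                    
                                                                    
                                                                    


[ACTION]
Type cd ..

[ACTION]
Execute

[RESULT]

$ cat notes.txt                                                     
key0 = value38                                                      
key1 = value51                                                      
key2 = value8                                                       
key3 = value82                                                      
key4 = value18                                                      
key5 = value44                                                      
$ python -c "print(list(range(5)))"                                 
[0, 1, 2, 3, 4]                                                     
$ cd src                                                            
                                                                    
$ cd ..                                                             
                                                                    
$ █                                                                 
                                                                    
                                                                    
                                                                    
                                                                    
                                                                    
                                                                    
                                                                    
                                                                    
                                                                    
                                                                    
                                                                    
                                                                    
                                                                    
                                                                    


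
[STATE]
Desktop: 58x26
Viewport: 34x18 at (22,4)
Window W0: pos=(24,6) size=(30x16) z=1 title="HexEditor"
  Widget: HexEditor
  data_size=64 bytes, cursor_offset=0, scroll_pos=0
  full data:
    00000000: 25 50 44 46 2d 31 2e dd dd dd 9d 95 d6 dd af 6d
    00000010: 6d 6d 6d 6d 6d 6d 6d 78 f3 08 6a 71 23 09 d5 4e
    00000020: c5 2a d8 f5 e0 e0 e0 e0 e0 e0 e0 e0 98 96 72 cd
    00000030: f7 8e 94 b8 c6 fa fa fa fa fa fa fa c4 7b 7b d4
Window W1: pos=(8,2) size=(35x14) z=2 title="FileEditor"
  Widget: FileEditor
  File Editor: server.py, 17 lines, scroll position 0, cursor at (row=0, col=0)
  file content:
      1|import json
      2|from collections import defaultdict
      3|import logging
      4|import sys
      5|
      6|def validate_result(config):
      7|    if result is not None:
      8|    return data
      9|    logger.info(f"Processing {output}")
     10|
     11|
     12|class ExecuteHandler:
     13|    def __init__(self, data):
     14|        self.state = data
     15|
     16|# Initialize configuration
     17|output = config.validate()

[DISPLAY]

────────────────────┨             
                   ▲┃             
ons import defaultd█┃━━━━━━━━━━┓  
g                  ░┃          ┃  
                   ░┃──────────┨  
                   ░┃ 46 2d 31 ┃  
result(config):    ░┃ 6d 6d 6d ┃  
 is not None:      ░┃ f5 e0 e0 ┃  
ta                 ░┃ b8 c6 fa ┃  
fo(f"Processing {ou░┃          ┃  
                   ▼┃          ┃  
━━━━━━━━━━━━━━━━━━━━┛          ┃  
  ┃                            ┃  
  ┃                            ┃  
  ┃                            ┃  
  ┃                            ┃  
  ┃                            ┃  
  ┗━━━━━━━━━━━━━━━━━━━━━━━━━━━━┛  


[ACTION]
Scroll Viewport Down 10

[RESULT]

                   ░┃──────────┨  
                   ░┃ 46 2d 31 ┃  
result(config):    ░┃ 6d 6d 6d ┃  
 is not None:      ░┃ f5 e0 e0 ┃  
ta                 ░┃ b8 c6 fa ┃  
fo(f"Processing {ou░┃          ┃  
                   ▼┃          ┃  
━━━━━━━━━━━━━━━━━━━━┛          ┃  
  ┃                            ┃  
  ┃                            ┃  
  ┃                            ┃  
  ┃                            ┃  
  ┃                            ┃  
  ┗━━━━━━━━━━━━━━━━━━━━━━━━━━━━┛  
                                  
                                  
                                  
                                  


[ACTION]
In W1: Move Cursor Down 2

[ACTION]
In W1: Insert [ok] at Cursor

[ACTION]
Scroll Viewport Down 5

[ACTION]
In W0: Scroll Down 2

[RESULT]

                   ░┃──────────┨  
                   ░┃ f5 e0 e0 ┃  
result(config):    ░┃ b8 c6 fa ┃  
 is not None:      ░┃          ┃  
ta                 ░┃          ┃  
fo(f"Processing {ou░┃          ┃  
                   ▼┃          ┃  
━━━━━━━━━━━━━━━━━━━━┛          ┃  
  ┃                            ┃  
  ┃                            ┃  
  ┃                            ┃  
  ┃                            ┃  
  ┃                            ┃  
  ┗━━━━━━━━━━━━━━━━━━━━━━━━━━━━┛  
                                  
                                  
                                  
                                  


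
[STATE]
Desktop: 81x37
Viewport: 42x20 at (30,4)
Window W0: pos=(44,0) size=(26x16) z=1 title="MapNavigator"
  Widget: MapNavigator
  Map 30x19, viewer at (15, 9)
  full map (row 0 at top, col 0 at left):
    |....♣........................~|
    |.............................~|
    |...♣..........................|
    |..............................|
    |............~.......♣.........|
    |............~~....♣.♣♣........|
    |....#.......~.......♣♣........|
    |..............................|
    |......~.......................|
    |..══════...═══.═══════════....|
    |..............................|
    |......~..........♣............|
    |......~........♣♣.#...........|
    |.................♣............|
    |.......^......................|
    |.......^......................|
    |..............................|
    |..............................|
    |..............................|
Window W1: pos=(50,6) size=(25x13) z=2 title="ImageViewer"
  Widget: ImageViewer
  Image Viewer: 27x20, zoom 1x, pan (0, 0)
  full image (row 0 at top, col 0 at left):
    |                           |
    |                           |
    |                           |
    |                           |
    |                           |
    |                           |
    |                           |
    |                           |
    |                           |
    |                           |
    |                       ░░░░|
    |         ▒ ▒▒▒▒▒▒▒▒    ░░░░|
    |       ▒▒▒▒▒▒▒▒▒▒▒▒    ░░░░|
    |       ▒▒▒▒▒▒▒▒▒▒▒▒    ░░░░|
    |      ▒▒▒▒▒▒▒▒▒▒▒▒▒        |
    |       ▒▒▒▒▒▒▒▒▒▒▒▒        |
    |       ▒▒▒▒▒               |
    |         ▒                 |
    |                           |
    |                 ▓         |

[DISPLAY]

              ┃.........~.......♣......┃  
              ┃.........~~....♣.♣♣.....┃  
              ┃.#...┏━━━━━━━━━━━━━━━━━━━━━
              ┃.....┃ ImageViewer         
              ┃...~.┠─────────────────────
              ┃═════┃                     
              ┃.....┃                     
              ┃...~.┃                     
              ┃...~.┃                     
              ┃.....┃                     
              ┃....^┃                     
              ┗━━━━━┃                     
                    ┃                     
                    ┃                     
                    ┗━━━━━━━━━━━━━━━━━━━━━
                                          
                                          
                                          
                                          
                                          


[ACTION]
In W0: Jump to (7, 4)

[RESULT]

              ┃                        ┃  
              ┃     ....♣..............┃  
              ┃     ┏━━━━━━━━━━━━━━━━━━━━━
              ┃     ┃ ImageViewer         
              ┃     ┠─────────────────────
              ┃     ┃                     
              ┃     ┃                     
              ┃     ┃                     
              ┃     ┃                     
              ┃     ┃                     
              ┃     ┃                     
              ┗━━━━━┃                     
                    ┃                     
                    ┃                     
                    ┗━━━━━━━━━━━━━━━━━━━━━
                                          
                                          
                                          
                                          
                                          


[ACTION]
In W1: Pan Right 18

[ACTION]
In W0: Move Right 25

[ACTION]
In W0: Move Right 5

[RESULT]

              ┃                        ┃  
              ┃............~           ┃  
              ┃.....┏━━━━━━━━━━━━━━━━━━━━━
              ┃.....┃ ImageViewer         
              ┃.....┠─────────────────────
              ┃...♣.┃                     
              ┃.♣.♣♣┃                     
              ┃...♣♣┃                     
              ┃.....┃                     
              ┃.....┃                     
              ┃═════┃                     
              ┗━━━━━┃                     
                    ┃                     
                    ┃                     
                    ┗━━━━━━━━━━━━━━━━━━━━━
                                          
                                          
                                          
                                          
                                          


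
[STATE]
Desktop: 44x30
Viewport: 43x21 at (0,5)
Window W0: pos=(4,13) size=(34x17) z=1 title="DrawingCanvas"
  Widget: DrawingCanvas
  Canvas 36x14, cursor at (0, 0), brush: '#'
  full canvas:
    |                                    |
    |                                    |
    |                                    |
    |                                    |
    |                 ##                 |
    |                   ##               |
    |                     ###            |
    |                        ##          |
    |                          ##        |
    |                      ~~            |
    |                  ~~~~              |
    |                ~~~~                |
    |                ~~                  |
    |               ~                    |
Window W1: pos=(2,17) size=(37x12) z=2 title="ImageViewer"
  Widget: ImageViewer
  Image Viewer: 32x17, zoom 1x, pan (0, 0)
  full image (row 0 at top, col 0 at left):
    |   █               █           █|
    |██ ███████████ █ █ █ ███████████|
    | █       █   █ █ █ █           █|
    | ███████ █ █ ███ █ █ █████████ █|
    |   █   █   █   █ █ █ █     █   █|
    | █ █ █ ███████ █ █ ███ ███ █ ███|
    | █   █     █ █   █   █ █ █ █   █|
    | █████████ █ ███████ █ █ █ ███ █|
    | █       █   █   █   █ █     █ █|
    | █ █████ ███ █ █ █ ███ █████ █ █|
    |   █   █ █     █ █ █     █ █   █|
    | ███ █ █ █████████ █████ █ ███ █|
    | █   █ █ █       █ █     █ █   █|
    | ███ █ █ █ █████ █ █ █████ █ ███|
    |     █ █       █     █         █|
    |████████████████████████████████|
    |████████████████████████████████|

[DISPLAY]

                                           
                                           
                                           
                                           
                                           
                                           
                                           
                                           
    ┏━━━━━━━━━━━━━━━━━━━━━━━━━━━━━━━━┓     
    ┃ DrawingCanvas                  ┃     
    ┠────────────────────────────────┨     
    ┃+                               ┃     
  ┏━━━━━━━━━━━━━━━━━━━━━━━━━━━━━━━━━━━┓    
  ┃ ImageViewer                       ┃    
  ┠───────────────────────────────────┨    
  ┃   █               █           █   ┃    
  ┃██ ███████████ █ █ █ ███████████   ┃    
  ┃ █       █   █ █ █ █           █   ┃    
  ┃ ███████ █ █ ███ █ █ █████████ █   ┃    
  ┃   █   █   █   █ █ █ █     █   █   ┃    
  ┃ █ █ █ ███████ █ █ ███ ███ █ ███   ┃    


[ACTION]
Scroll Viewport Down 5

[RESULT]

                                           
                                           
                                           
                                           
    ┏━━━━━━━━━━━━━━━━━━━━━━━━━━━━━━━━┓     
    ┃ DrawingCanvas                  ┃     
    ┠────────────────────────────────┨     
    ┃+                               ┃     
  ┏━━━━━━━━━━━━━━━━━━━━━━━━━━━━━━━━━━━┓    
  ┃ ImageViewer                       ┃    
  ┠───────────────────────────────────┨    
  ┃   █               █           █   ┃    
  ┃██ ███████████ █ █ █ ███████████   ┃    
  ┃ █       █   █ █ █ █           █   ┃    
  ┃ ███████ █ █ ███ █ █ █████████ █   ┃    
  ┃   █   █   █   █ █ █ █     █   █   ┃    
  ┃ █ █ █ ███████ █ █ ███ ███ █ ███   ┃    
  ┃ █   █     █ █   █   █ █ █ █   █   ┃    
  ┃ █████████ █ ███████ █ █ █ ███ █   ┃    
  ┗━━━━━━━━━━━━━━━━━━━━━━━━━━━━━━━━━━━┛    
    ┗━━━━━━━━━━━━━━━━━━━━━━━━━━━━━━━━┛     


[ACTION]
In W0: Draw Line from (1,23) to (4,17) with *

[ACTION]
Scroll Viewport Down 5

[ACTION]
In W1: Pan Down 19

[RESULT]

                                           
                                           
                                           
                                           
    ┏━━━━━━━━━━━━━━━━━━━━━━━━━━━━━━━━┓     
    ┃ DrawingCanvas                  ┃     
    ┠────────────────────────────────┨     
    ┃+                               ┃     
  ┏━━━━━━━━━━━━━━━━━━━━━━━━━━━━━━━━━━━┓    
  ┃ ImageViewer                       ┃    
  ┠───────────────────────────────────┨    
  ┃                                   ┃    
  ┃                                   ┃    
  ┃                                   ┃    
  ┃                                   ┃    
  ┃                                   ┃    
  ┃                                   ┃    
  ┃                                   ┃    
  ┃                                   ┃    
  ┗━━━━━━━━━━━━━━━━━━━━━━━━━━━━━━━━━━━┛    
    ┗━━━━━━━━━━━━━━━━━━━━━━━━━━━━━━━━┛     


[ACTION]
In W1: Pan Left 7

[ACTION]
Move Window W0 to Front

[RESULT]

                                           
                                           
                                           
                                           
    ┏━━━━━━━━━━━━━━━━━━━━━━━━━━━━━━━━┓     
    ┃ DrawingCanvas                  ┃     
    ┠────────────────────────────────┨     
    ┃+                               ┃     
  ┏━┃                      **        ┃┓    
  ┃ ┃                    **          ┃┃    
  ┠─┃                  **            ┃┨    
  ┃ ┃                 *#             ┃┃    
  ┃ ┃                   ##           ┃┃    
  ┃ ┃                     ###        ┃┃    
  ┃ ┃                        ##      ┃┃    
  ┃ ┃                          ##    ┃┃    
  ┃ ┃                      ~~        ┃┃    
  ┃ ┃                  ~~~~          ┃┃    
  ┃ ┃                ~~~~            ┃┃    
  ┗━┃                ~~              ┃┛    
    ┗━━━━━━━━━━━━━━━━━━━━━━━━━━━━━━━━┛     


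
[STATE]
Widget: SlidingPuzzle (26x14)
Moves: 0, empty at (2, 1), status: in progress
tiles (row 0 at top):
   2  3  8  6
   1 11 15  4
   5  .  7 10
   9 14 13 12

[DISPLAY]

┌────┬────┬────┬────┐     
│  2 │  3 │  8 │  6 │     
├────┼────┼────┼────┤     
│  1 │ 11 │ 15 │  4 │     
├────┼────┼────┼────┤     
│  5 │    │  7 │ 10 │     
├────┼────┼────┼────┤     
│  9 │ 14 │ 13 │ 12 │     
└────┴────┴────┴────┘     
Moves: 0                  
                          
                          
                          
                          


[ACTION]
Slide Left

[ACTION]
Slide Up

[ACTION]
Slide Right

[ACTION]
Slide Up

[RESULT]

┌────┬────┬────┬────┐     
│  2 │  3 │  8 │  6 │     
├────┼────┼────┼────┤     
│  1 │ 11 │ 15 │  4 │     
├────┼────┼────┼────┤     
│  5 │  7 │ 13 │ 10 │     
├────┼────┼────┼────┤     
│  9 │    │ 14 │ 12 │     
└────┴────┴────┴────┘     
Moves: 3                  
                          
                          
                          
                          


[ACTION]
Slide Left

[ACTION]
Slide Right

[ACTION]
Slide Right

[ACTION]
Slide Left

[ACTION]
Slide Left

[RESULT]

┌────┬────┬────┬────┐     
│  2 │  3 │  8 │  6 │     
├────┼────┼────┼────┤     
│  1 │ 11 │ 15 │  4 │     
├────┼────┼────┼────┤     
│  5 │  7 │ 13 │ 10 │     
├────┼────┼────┼────┤     
│  9 │ 14 │    │ 12 │     
└────┴────┴────┴────┘     
Moves: 8                  
                          
                          
                          
                          


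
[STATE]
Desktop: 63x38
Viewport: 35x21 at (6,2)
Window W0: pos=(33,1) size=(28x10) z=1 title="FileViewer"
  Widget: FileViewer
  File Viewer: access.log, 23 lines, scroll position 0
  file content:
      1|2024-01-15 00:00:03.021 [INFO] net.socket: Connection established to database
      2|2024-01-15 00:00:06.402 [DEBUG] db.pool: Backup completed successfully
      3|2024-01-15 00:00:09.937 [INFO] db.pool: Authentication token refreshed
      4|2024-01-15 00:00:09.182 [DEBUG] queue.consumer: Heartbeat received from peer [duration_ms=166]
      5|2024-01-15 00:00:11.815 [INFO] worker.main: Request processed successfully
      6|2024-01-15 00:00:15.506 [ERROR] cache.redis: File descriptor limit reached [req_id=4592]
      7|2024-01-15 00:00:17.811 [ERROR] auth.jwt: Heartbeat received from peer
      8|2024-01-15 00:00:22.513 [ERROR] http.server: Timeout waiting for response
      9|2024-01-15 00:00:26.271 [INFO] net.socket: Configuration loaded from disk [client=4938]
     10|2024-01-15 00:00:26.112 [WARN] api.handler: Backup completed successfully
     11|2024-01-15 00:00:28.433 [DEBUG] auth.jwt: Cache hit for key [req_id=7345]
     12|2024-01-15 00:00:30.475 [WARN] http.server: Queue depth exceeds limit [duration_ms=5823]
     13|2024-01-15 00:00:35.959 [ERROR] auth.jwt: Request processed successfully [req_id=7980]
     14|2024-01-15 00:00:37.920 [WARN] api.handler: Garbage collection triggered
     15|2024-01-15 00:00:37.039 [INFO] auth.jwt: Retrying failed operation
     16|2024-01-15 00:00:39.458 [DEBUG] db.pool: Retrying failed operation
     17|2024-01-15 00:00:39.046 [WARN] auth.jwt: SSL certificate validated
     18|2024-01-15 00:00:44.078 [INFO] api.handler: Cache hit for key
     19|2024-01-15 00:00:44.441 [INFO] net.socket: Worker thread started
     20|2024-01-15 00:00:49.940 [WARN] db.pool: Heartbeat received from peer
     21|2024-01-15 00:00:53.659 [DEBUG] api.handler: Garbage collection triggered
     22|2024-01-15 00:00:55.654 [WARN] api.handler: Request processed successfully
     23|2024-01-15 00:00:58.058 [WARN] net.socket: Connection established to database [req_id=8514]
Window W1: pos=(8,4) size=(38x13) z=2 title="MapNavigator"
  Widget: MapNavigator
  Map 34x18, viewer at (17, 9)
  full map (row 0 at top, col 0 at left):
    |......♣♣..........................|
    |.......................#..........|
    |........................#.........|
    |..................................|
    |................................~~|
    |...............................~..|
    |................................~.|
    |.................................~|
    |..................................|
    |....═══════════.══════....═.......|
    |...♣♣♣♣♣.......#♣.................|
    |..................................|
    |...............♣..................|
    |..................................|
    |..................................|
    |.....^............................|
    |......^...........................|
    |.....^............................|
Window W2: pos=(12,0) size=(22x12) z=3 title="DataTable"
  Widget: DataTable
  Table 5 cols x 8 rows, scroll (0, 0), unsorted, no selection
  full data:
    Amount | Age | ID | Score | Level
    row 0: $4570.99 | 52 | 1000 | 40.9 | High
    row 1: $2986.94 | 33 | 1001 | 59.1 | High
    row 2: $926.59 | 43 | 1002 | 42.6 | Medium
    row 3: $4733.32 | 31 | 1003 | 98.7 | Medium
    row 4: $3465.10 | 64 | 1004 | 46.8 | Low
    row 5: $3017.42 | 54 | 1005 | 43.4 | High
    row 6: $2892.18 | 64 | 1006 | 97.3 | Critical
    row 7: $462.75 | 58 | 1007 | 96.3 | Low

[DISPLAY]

      ┠────────────────────┨ FileVi
      ┃Amount  │Age│ID  │Sc┃───────
  ┏━━━┃────────┼───┼────┼──┃━━━━━━━
  ┃ Ma┃$4570.99│52 │1000│40┃       
  ┠───┃$2986.94│33 │1001│59┃───────
  ┃ ..┃$926.59 │43 │1002│42┃.......
  ┃ ..┃$4733.32│31 │1003│98┃.......
  ┃ ..┃$3465.10│64 │1004│46┃.......
  ┃ ..┃$3017.42│54 │1005│43┃.......
  ┃ ..┗━━━━━━━━━━━━━━━━━━━━┛..═....
  ┃ ...♣♣♣♣♣.......#♣..............
  ┃ ...............................
  ┃ ...............♣...............
  ┃ ...............................
  ┗━━━━━━━━━━━━━━━━━━━━━━━━━━━━━━━━
                                   
                                   
                                   
                                   
                                   
                                   


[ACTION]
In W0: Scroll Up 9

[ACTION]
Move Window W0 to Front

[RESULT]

      ┠────────────────────┃ FileVi
      ┃Amount  │Age│ID  │Sc┠───────
  ┏━━━┃────────┼───┼────┼──┃2024-01
  ┃ Ma┃$4570.99│52 │1000│40┃2024-01
  ┠───┃$2986.94│33 │1001│59┃2024-01
  ┃ ..┃$926.59 │43 │1002│42┃2024-01
  ┃ ..┃$4733.32│31 │1003│98┃2024-01
  ┃ ..┃$3465.10│64 │1004│46┃2024-01
  ┃ ..┃$3017.42│54 │1005│43┗━━━━━━━
  ┃ ..┗━━━━━━━━━━━━━━━━━━━━┛..═....
  ┃ ...♣♣♣♣♣.......#♣..............
  ┃ ...............................
  ┃ ...............♣...............
  ┃ ...............................
  ┗━━━━━━━━━━━━━━━━━━━━━━━━━━━━━━━━
                                   
                                   
                                   
                                   
                                   
                                   


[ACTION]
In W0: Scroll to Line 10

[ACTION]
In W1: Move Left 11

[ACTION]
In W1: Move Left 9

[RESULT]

      ┠────────────────────┃ FileVi
      ┃Amount  │Age│ID  │Sc┠───────
  ┏━━━┃────────┼───┼────┼──┃2024-01
  ┃ Ma┃$4570.99│52 │1000│40┃2024-01
  ┠───┃$2986.94│33 │1001│59┃2024-01
  ┃   ┃$926.59 │43 │1002│42┃2024-01
  ┃   ┃$4733.32│31 │1003│98┃2024-01
  ┃   ┃$3465.10│64 │1004│46┃2024-01
  ┃   ┃$3017.42│54 │1005│43┗━━━━━━━
  ┃   ┗━━━━━━━━━━━━━━━━━━━━┛═══════
  ┃                  ...♣♣♣♣♣......
  ┃                  ..............
  ┃                  ..............
  ┃                  ..............
  ┗━━━━━━━━━━━━━━━━━━━━━━━━━━━━━━━━
                                   
                                   
                                   
                                   
                                   
                                   


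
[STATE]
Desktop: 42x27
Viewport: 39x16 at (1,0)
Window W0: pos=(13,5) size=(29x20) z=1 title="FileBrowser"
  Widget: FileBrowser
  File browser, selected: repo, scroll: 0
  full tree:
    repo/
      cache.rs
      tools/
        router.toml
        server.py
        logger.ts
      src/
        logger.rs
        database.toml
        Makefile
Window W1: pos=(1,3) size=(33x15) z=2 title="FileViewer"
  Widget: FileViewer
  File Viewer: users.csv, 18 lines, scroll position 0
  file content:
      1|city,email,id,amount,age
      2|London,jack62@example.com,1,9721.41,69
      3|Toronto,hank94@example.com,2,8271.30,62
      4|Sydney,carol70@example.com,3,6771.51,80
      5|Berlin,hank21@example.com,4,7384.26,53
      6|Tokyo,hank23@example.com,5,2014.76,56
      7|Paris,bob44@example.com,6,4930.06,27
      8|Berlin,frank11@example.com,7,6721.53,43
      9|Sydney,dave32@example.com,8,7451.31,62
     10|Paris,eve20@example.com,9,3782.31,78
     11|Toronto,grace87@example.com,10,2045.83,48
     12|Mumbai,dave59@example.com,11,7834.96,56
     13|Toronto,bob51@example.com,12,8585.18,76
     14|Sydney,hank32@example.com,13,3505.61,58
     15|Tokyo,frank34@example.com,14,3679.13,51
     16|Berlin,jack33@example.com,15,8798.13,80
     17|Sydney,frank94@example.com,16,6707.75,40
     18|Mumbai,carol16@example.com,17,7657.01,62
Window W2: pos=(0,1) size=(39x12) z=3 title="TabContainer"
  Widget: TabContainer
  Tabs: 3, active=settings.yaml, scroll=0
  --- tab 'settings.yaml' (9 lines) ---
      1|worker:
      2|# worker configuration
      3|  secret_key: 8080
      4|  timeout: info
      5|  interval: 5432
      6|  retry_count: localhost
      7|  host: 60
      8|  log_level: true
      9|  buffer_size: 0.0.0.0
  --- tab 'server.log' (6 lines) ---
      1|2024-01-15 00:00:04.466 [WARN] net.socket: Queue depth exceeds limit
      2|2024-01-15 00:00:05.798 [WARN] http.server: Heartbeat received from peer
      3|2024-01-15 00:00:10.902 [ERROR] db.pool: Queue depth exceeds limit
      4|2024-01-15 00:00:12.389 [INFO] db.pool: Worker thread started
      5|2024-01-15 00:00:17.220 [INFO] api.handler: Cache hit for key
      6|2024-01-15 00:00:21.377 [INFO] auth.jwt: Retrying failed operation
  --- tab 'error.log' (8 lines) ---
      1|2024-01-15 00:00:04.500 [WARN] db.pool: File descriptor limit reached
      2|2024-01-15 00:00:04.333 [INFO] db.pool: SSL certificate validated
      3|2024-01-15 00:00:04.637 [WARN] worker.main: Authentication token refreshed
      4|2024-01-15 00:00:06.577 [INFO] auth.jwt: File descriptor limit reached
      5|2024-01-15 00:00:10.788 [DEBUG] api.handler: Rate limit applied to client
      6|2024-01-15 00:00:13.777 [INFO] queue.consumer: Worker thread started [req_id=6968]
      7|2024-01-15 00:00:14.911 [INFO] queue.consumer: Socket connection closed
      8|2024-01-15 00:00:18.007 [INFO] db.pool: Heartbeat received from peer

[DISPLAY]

                                       
━━━━━━━━━━━━━━━━━━━━━━━━━━━━━━━━━━━━━┓ 
 TabContainer                        ┃ 
─────────────────────────────────────┨ 
[settings.yaml]│ server.log │ error.l┃ 
─────────────────────────────────────┃━
worker:                              ┃ 
# worker configuration               ┃─
  secret_key: 8080                   ┃ 
  timeout: info                      ┃ 
  interval: 5432                     ┃ 
  retry_count: localhost             ┃ 
━━━━━━━━━━━━━━━━━━━━━━━━━━━━━━━━━━━━━┛ 
┃Berlin,frank11@example.com,7,6░┃      
┃Sydney,dave32@example.com,8,74░┃      
┃Paris,eve20@example.com,9,3782░┃      


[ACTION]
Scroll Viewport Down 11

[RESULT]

  retry_count: localhost             ┃ 
━━━━━━━━━━━━━━━━━━━━━━━━━━━━━━━━━━━━━┛ 
┃Berlin,frank11@example.com,7,6░┃      
┃Sydney,dave32@example.com,8,74░┃      
┃Paris,eve20@example.com,9,3782░┃      
┃Toronto,grace87@example.com,10▼┃      
┗━━━━━━━━━━━━━━━━━━━━━━━━━━━━━━━┛      
            ┃                          
            ┃                          
            ┃                          
            ┃                          
            ┃                          
            ┃                          
            ┗━━━━━━━━━━━━━━━━━━━━━━━━━━
                                       
                                       


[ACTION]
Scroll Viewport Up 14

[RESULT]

                                       
━━━━━━━━━━━━━━━━━━━━━━━━━━━━━━━━━━━━━┓ 
 TabContainer                        ┃ 
─────────────────────────────────────┨ 
[settings.yaml]│ server.log │ error.l┃ 
─────────────────────────────────────┃━
worker:                              ┃ 
# worker configuration               ┃─
  secret_key: 8080                   ┃ 
  timeout: info                      ┃ 
  interval: 5432                     ┃ 
  retry_count: localhost             ┃ 
━━━━━━━━━━━━━━━━━━━━━━━━━━━━━━━━━━━━━┛ 
┃Berlin,frank11@example.com,7,6░┃      
┃Sydney,dave32@example.com,8,74░┃      
┃Paris,eve20@example.com,9,3782░┃      


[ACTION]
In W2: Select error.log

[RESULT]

                                       
━━━━━━━━━━━━━━━━━━━━━━━━━━━━━━━━━━━━━┓ 
 TabContainer                        ┃ 
─────────────────────────────────────┨ 
 settings.yaml │ server.log │[error.l┃ 
─────────────────────────────────────┃━
2024-01-15 00:00:04.500 [WARN] db.poo┃ 
2024-01-15 00:00:04.333 [INFO] db.poo┃─
2024-01-15 00:00:04.637 [WARN] worker┃ 
2024-01-15 00:00:06.577 [INFO] auth.j┃ 
2024-01-15 00:00:10.788 [DEBUG] api.h┃ 
2024-01-15 00:00:13.777 [INFO] queue.┃ 
━━━━━━━━━━━━━━━━━━━━━━━━━━━━━━━━━━━━━┛ 
┃Berlin,frank11@example.com,7,6░┃      
┃Sydney,dave32@example.com,8,74░┃      
┃Paris,eve20@example.com,9,3782░┃      
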